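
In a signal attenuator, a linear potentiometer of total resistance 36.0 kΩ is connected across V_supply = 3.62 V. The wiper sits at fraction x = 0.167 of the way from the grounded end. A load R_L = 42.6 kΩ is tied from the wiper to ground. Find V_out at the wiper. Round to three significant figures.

V_out ≈ 0.541 V

Split the track: R_lower = x·R_p = 6.012 kΩ, R_upper = (1−x)·R_p = 29.99 kΩ.
(x·R_p) ‖ R_L = 5.268 kΩ.
V_out = 3.62 × 5.268/(29.99 + 5.268) = 0.5409 V.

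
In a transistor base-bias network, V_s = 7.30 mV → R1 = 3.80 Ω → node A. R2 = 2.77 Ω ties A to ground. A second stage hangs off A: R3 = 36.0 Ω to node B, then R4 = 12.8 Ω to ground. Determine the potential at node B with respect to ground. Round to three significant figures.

Node A sees R2 in parallel with the series input of stage 2, R3 + R4 = 48.80 Ω.
Effective lower resistance at A: R2 ‖ 48.80 = 2.621 Ω.
V_A = 7.30 × 2.621/(3.80 + 2.621) = 2.980 mV.
V_B = V_A × 0.2623 = 0.7816 mV.

V_B ≈ 0.782 mV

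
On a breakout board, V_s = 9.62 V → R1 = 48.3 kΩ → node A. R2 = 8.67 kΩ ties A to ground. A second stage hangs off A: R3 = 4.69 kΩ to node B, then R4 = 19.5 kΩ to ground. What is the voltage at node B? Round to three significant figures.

Looking into the second stage from A: R3 + R4 = 24.19 kΩ appears in parallel with R2.
Effective lower resistance at A: R2 ‖ 24.19 = 6.382 kΩ.
So V_A = 9.62 × 0.1167 = 1.123 V.
Stage 2 is unloaded, so V_B = V_A · R4/(R3+R4) = 1.123 × 19.5/24.19 = 0.9051 V.

V_B ≈ 0.905 V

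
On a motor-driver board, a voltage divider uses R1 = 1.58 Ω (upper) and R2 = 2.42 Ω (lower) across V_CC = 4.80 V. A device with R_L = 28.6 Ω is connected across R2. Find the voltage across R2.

R2 ‖ R_L = (2.42 × 28.6)/(2.42 + 28.6) = 2.231 Ω.
Then V_out = V_CC · R2'/(R1 + R2') = 4.80 × 2.231/3.811 = 2.810 V.
(Unloaded it would be 2.90 V; the load pulls it down.)

V_out ≈ 2.81 V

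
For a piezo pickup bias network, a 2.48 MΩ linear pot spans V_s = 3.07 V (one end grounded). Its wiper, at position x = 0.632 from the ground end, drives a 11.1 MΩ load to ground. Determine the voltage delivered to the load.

Split the track: R_lower = x·R_p = 1.567 MΩ, R_upper = (1−x)·R_p = 0.9126 MΩ.
R_L loads the lower segment: effective lower R = 1.373 MΩ.
Then V_out = V_s · 1.373/(0.9126 + 1.373) = 1.844 V.
(Unloaded: V_out = x·V_s = 1.94 V.)

V_out ≈ 1.84 V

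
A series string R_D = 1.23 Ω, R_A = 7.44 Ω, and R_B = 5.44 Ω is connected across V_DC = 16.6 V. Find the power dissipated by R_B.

P ≈ 7.53 W

The common current is I = 16.6/14.11 = 1.176 A.
V(R_B) = I·R = 6.400 V; P = V·I = 6.400 × 1.176 = 7.529 W.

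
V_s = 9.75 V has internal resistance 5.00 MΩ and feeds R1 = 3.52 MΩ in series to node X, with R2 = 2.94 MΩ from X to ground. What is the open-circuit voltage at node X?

R1' = 5.00 + 3.52 = 8.520 MΩ (source resistance + R1).
Open-circuit (no load on X): V_th = V_s · R2/(R1' + R2) = 9.75 × 2.94/(8.520 + 2.94) = 2.501 V.

V_th ≈ 2.50 V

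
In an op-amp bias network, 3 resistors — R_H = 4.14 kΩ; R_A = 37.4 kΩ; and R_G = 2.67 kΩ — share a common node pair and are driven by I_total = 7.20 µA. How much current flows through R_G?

I ≈ 4.20 µA

Total conductance ΣG = 1/4.14 + 1/37.4 + 1/2.67 = 0.6428 (units of 1/kΩ).
By the current-divider rule, I = I_total · G_k/ΣG = 7.20 × 0.5826 = 4.195 µA.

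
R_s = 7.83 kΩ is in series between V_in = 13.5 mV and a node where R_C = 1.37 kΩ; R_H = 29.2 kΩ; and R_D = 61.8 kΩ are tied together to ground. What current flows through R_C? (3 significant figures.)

Equivalent of the parallel group: R_p = 1.281 kΩ.
Node voltage V_A = V_in · R_p/(R_s + R_p) = 13.5 × 0.1406 = 1.899 mV.
Branch current I = V_A/R_C = 1.899/1.37 = 1.386 µA.
(Check via current divider: I_total = 1.482 µA; share G_k/ΣG = 0.9354 → same result.)

I ≈ 1.39 µA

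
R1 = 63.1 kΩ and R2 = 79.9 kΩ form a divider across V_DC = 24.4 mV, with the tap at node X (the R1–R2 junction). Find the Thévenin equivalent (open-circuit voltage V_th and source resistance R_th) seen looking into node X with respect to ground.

V_th ≈ 13.6 mV, R_th ≈ 35.3 kΩ

With X open, the divider is unloaded: V_th = 24.4 × 79.9/143.0 = 13.63 mV.
Looking into X with the source shorted: R_th = R1·R2/(R1+R2) = 63.10 × 79.9/143.0 = 35.26 kΩ.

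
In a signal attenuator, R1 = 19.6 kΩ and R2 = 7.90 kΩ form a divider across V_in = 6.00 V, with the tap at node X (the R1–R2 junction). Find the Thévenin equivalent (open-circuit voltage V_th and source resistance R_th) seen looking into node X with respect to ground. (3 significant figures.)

Open-circuit (no load on X): V_th = V_in · R2/(R1 + R2) = 6.00 × 7.90/(19.60 + 7.90) = 1.724 V.
With V_in suppressed (replaced by a short), R_th = R1 ‖ R2 = (19.60 × 7.90)/(19.60 + 7.90) = 5.631 kΩ.

V_th ≈ 1.72 V, R_th ≈ 5.63 kΩ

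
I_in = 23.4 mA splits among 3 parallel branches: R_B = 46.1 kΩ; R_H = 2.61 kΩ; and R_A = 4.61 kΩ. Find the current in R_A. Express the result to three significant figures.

I ≈ 8.16 mA

Total conductance ΣG = 1/46.1 + 1/2.61 + 1/4.61 = 0.6218 (units of 1/kΩ).
R_A takes the fraction G_k/ΣG = 0.2169/0.6218 = 0.3489, so I = 23.4 × 0.3489 = 8.164 mA.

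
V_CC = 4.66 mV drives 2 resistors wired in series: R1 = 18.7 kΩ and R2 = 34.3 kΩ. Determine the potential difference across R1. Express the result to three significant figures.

ΣR = 18.7 + 34.3 = 53.00 kΩ.
V = V_CC · R/ΣR = 4.66 × 0.3528 = 1.644 mV.

V ≈ 1.64 mV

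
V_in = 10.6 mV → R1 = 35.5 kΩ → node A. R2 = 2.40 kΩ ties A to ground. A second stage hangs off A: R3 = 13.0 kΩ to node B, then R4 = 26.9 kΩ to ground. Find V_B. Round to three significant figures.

The second stage (R3 + R4 = 39.90 kΩ) loads node A in parallel with R2.
R2 ‖ (R3+R4) = 2.264 kΩ.
V_A = 10.6 × 2.264/(35.5 + 2.264) = 0.6354 mV.
Stage 2 is unloaded, so V_B = V_A · R4/(R3+R4) = 0.6354 × 26.9/39.90 = 0.4284 mV.

V_B ≈ 0.428 mV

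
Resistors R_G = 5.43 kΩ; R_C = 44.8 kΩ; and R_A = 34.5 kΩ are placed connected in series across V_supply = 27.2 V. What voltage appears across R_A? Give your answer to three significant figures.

V ≈ 11.1 V

Series total: ΣR = 5.43 + 44.8 + 34.5 = 84.73 kΩ.
Voltage divider: V = V_supply · (34.50 / 84.73) = 27.2 × 0.4072 = 11.08 V.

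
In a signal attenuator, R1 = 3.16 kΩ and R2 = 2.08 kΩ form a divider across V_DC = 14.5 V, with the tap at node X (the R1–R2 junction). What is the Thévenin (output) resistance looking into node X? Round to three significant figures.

With V_DC suppressed (replaced by a short), R_th = R1 ‖ R2 = (3.160 × 2.08)/(3.160 + 2.08) = 1.254 kΩ.

R_th ≈ 1.25 kΩ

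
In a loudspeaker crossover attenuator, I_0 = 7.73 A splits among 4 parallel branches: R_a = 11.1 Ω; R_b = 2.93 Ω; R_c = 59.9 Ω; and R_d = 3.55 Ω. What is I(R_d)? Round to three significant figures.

Conductances: ΣG = 1/11.1 + 1/2.93 + 1/59.9 + 1/3.55 = 0.7298 (1/Ω).
R_d takes the fraction G_k/ΣG = 0.2817/0.7298 = 0.3860, so I = 7.73 × 0.3860 = 2.984 A.

I ≈ 2.98 A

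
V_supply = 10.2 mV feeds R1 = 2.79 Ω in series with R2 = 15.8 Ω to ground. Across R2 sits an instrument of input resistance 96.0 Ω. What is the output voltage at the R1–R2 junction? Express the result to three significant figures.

R2 ‖ R_L = (15.8 × 96.0)/(15.8 + 96.0) = 13.57 Ω.
Then V_out = V_supply · R2'/(R1 + R2') = 10.2 × 13.57/16.36 = 8.460 mV.
(Unloaded it would be 8.67 mV; the load pulls it down.)

V_out ≈ 8.46 mV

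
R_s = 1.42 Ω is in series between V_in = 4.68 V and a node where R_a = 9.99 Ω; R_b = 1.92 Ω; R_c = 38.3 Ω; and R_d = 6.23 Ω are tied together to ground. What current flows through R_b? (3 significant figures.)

I ≈ 1.14 A

Equivalent of the parallel group: R_p = 1.238 Ω.
V_A by voltage divider: V_A = 4.68 × 1.238/(1.42 + 1.238) = 2.180 V.
Branch current I = V_A/R_b = 2.180/1.92 = 1.135 A.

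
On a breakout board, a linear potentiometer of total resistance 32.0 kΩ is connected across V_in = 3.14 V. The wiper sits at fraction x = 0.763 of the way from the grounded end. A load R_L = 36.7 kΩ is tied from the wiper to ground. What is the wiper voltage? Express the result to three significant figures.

Lower segment x·R_p = 24.42 kΩ; upper segment (1−x)·R_p = 7.584 kΩ.
(x·R_p) ‖ R_L = 14.66 kΩ.
Loaded-divider output: V_out = 3.14 × 0.6591 = 2.070 V.

V_out ≈ 2.07 V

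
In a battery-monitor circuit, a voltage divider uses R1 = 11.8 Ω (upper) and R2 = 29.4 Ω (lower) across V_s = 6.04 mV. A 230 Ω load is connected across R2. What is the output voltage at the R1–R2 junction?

V_out ≈ 4.16 mV

R2 ‖ R_L = (29.4 × 230)/(29.4 + 230) = 26.07 Ω.
Voltage divider with the loaded lower leg: V_out = 6.04 × 26.07/(11.8 + 26.07) = 6.04 × 0.6884 = 4.158 mV.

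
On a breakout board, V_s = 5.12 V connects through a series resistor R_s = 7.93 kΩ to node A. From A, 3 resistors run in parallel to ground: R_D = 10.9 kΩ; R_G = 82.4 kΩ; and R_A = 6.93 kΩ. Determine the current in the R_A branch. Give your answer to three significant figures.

I ≈ 0.249 mA

Equivalent of the parallel group: R_p = 4.029 kΩ.
Node voltage V_A = V_s · R_p/(R_s + R_p) = 5.12 × 0.3369 = 1.725 V.
Branch current I = V_A/R_A = 1.725/6.93 = 0.2489 mA.
(Equivalently: I_total = 0.4281 mA, then current-divider fraction G_k/ΣG = 0.5814.)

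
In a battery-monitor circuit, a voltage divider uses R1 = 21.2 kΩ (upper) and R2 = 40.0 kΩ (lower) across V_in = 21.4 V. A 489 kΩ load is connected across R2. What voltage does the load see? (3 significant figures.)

The load sits in parallel with R2, giving an effective lower resistance R2' = R2·R_L/(R2+R_L) = 36.98 kΩ.
Then V_out = V_in · R2'/(R1 + R2') = 21.4 × 36.98/58.18 = 13.60 V.
(Unloaded it would be 14.0 V; the load pulls it down.)

V_out ≈ 13.6 V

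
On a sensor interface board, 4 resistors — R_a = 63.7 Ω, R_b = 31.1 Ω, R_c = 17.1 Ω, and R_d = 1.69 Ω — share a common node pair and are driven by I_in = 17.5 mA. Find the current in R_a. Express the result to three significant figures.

I ≈ 0.394 mA

Total conductance ΣG = 1/63.7 + 1/31.1 + 1/17.1 + 1/1.69 = 0.6980 (units of 1/Ω).
R_a takes the fraction G_k/ΣG = 0.01570/0.6980 = 0.02249, so I = 17.5 × 0.02249 = 0.3936 mA.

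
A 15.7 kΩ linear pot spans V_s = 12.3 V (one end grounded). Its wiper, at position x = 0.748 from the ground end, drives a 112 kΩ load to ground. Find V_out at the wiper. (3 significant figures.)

V_out ≈ 8.96 V

Lower segment x·R_p = 11.74 kΩ; upper segment (1−x)·R_p = 3.956 kΩ.
Lower segment in parallel with the load: 11.74 ‖ 112 = 10.63 kΩ.
Loaded-divider output: V_out = 12.3 × 0.7287 = 8.964 V.
(Unloaded: V_out = x·V_s = 9.20 V.)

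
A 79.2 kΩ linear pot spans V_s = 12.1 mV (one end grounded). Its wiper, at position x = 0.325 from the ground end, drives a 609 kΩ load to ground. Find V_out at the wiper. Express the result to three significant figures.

Split the track: R_lower = x·R_p = 25.74 kΩ, R_upper = (1−x)·R_p = 53.46 kΩ.
R_L loads the lower segment: effective lower R = 24.70 kΩ.
Loaded-divider output: V_out = 12.1 × 0.3160 = 3.823 mV.

V_out ≈ 3.82 mV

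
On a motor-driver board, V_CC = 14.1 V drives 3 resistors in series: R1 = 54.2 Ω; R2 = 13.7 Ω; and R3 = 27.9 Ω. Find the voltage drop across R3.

ΣR = 54.2 + 13.7 + 27.9 = 95.80 Ω.
V = V_CC · R/ΣR = 14.1 × 0.2912 = 4.106 V.

V ≈ 4.11 V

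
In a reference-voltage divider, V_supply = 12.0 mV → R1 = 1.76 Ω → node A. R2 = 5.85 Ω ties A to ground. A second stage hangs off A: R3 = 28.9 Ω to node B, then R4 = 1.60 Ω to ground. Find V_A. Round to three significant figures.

V_A ≈ 8.83 mV

Node A sees R2 in parallel with the series input of stage 2, R3 + R4 = 30.50 Ω.
Effective lower resistance at A: R2 ‖ 30.50 = 4.909 Ω.
V_A = 12.0 × 4.909/(1.76 + 4.909) = 8.833 mV.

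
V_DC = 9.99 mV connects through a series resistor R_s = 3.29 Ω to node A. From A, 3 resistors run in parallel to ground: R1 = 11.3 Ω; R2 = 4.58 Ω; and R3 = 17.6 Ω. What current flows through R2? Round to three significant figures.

I ≈ 0.993 mA

Equivalent of the parallel group: R_p = 2.750 Ω.
V_A by voltage divider: V_A = 9.99 × 2.750/(3.29 + 2.750) = 4.548 mV.
I(R2) = V_A / R2 = 4.548/4.58 = 0.9931 mA.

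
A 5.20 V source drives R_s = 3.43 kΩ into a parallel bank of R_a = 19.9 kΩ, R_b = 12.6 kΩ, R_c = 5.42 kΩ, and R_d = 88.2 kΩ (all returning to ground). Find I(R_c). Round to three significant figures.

I ≈ 0.453 mA

Combine the parallel branches: R_p = (1/19.9 + 1/12.6 + 1/5.42 + 1/88.2)⁻¹ = 3.073 kΩ.
V_A by voltage divider: V_A = 5.20 × 3.073/(3.43 + 3.073) = 2.457 V.
I(R_c) = V_A / R_c = 2.457/5.42 = 0.4533 mA.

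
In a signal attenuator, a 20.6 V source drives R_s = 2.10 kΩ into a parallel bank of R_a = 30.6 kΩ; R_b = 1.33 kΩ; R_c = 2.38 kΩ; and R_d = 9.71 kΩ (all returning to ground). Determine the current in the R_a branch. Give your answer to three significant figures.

I ≈ 0.180 mA

Equivalent of the parallel group: R_p = 0.7647 kΩ.
Node voltage V_A = V_supply · R_p/(R_s + R_p) = 20.6 × 0.2669 = 5.499 V.
I(R_a) = V_A / R_a = 5.499/30.6 = 0.1797 mA.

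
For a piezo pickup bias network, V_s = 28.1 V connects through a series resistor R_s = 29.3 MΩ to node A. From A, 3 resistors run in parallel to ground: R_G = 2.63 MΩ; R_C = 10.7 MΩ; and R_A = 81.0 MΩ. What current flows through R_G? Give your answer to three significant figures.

Parallel bank: R_p = 1/(1/2.63 + 1/10.7 + 1/81.0) = 2.057 MΩ.
V_A = 28.1 × 2.057/31.36 = 1.844 V.
I(R_G) = V_A / R_G = 1.844/2.63 = 0.7010 µA.
(Check via current divider: I_total = 0.8961 µA; share G_k/ΣG = 0.7823 → same result.)

I ≈ 0.701 µA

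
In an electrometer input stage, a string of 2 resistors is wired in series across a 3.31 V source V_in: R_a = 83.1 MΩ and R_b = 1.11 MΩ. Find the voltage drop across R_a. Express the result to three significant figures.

Total series resistance ΣR = 83.1 + 1.11 = 84.21 MΩ.
By the voltage-divider rule, V = 3.31 × 83.10/84.21 = 3.266 V.

V ≈ 3.27 V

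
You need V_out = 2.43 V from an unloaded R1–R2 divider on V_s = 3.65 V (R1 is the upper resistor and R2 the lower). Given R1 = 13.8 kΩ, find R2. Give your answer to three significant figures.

R2 ≈ 27.5 kΩ

V_out/V_s = R2/(R1+R2) = 0.6658.
R2 = R1 · 0.6658/(1 − 0.6658) = 27.49 kΩ.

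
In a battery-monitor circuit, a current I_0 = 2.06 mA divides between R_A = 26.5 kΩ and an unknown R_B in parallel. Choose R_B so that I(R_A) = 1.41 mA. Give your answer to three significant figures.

R_B ≈ 57.5 kΩ

Two-branch current divider: I_A = I_0 · R_B/(R_A + R_B).
1.41/2.06 = R_B/(R_A + R_B) → R_B = R_A · (0.6845)/(1 − 0.6845) = 26.5 × 2.169 = 57.48 kΩ.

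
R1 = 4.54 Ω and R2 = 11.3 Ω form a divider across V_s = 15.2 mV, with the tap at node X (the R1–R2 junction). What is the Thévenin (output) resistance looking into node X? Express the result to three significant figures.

Looking into X with the source shorted: R_th = R1·R2/(R1+R2) = 4.540 × 11.3/15.84 = 3.239 Ω.

R_th ≈ 3.24 Ω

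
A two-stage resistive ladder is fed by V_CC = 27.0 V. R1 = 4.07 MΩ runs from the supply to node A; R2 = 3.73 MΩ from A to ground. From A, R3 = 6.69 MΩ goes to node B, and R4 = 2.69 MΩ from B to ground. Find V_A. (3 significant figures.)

V_A ≈ 10.7 V

Node A sees R2 in parallel with the series input of stage 2, R3 + R4 = 9.380 MΩ.
Effective lower resistance at A: R2 ‖ 9.380 = 2.669 MΩ.
First divider: V_A = V_CC · 2.669/(4.07 + 2.669) = 10.69 V.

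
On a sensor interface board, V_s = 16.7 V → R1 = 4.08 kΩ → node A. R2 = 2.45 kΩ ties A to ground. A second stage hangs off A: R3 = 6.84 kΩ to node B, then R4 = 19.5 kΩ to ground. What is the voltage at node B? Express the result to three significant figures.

V_B ≈ 4.38 V

The second stage (R3 + R4 = 26.34 kΩ) loads node A in parallel with R2.
R2 ‖ (R3+R4) = 2.242 kΩ.
V_A = 16.7 × 2.242/(4.08 + 2.242) = 5.922 V.
Stage 2 is unloaded, so V_B = V_A · R4/(R3+R4) = 5.922 × 19.5/26.34 = 4.384 V.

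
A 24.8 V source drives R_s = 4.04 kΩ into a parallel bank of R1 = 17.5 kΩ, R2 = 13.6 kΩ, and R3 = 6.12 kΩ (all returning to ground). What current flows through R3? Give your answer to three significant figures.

I ≈ 1.85 mA

Parallel bank: R_p = 1/(1/17.5 + 1/13.6 + 1/6.12) = 3.401 kΩ.
V_A = 24.8 × 3.401/7.441 = 11.33 V.
Branch current I = V_A/R3 = 11.33/6.12 = 1.852 mA.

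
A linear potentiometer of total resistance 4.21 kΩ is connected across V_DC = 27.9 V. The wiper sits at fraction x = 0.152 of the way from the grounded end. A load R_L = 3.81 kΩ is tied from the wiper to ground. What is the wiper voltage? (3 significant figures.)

Lower segment x·R_p = 0.6399 kΩ; upper segment (1−x)·R_p = 3.570 kΩ.
Lower segment in parallel with the load: 0.6399 ‖ 3.81 = 0.5479 kΩ.
Loaded-divider output: V_out = 27.9 × 0.1330 = 3.712 V.

V_out ≈ 3.71 V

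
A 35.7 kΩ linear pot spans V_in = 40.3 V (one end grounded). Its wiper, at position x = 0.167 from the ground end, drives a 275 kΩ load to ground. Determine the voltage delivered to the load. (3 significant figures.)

Split the track: R_lower = x·R_p = 5.962 kΩ, R_upper = (1−x)·R_p = 29.74 kΩ.
(x·R_p) ‖ R_L = 5.835 kΩ.
Then V_out = V_in · 5.835/(29.74 + 5.835) = 6.611 V.

V_out ≈ 6.61 V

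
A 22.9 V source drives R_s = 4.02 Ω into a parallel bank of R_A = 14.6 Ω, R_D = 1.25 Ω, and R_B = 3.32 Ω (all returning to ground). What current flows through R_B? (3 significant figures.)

I ≈ 1.21 A

Equivalent of the parallel group: R_p = 0.8549 Ω.
V_A = 22.9 × 0.8549/4.875 = 4.016 V.
I(R_B) = V_A / R_B = 4.016/3.32 = 1.210 A.
(Check via current divider: I_total = 4.698 A; share G_k/ΣG = 0.2575 → same result.)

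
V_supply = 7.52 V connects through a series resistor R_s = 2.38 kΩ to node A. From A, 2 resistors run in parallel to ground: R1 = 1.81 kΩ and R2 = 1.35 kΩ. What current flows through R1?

I ≈ 1.02 mA

Parallel bank: R_p = 1/(1/1.81 + 1/1.35) = 0.7733 kΩ.
V_A by voltage divider: V_A = 7.52 × 0.7733/(2.38 + 0.7733) = 1.844 V.
I(R1) = V_A / R1 = 1.844/1.81 = 1.019 mA.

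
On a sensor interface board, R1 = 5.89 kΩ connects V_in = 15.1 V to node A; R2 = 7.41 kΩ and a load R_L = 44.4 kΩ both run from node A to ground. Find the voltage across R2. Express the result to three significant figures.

V_out ≈ 7.83 V

First combine the lower leg with the load: R2 ‖ R_L = 6.350 kΩ.
Voltage divider with the loaded lower leg: V_out = 15.1 × 6.350/(5.89 + 6.350) = 15.1 × 0.5188 = 7.834 V.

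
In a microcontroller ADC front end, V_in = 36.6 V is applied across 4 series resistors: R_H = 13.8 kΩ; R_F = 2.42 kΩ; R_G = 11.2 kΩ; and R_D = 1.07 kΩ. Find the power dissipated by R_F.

The common current is I = 36.6/28.49 = 1.285 mA.
V(R_F) = I·R = 3.109 V; P = V·I = 3.109 × 1.285 = 3.994 mW.

P ≈ 3.99 mW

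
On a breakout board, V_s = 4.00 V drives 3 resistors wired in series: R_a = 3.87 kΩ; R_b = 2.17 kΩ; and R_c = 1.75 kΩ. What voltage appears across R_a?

Series total: ΣR = 3.87 + 2.17 + 1.75 = 7.790 kΩ.
V = V_s · R/ΣR = 4.00 × 0.4968 = 1.987 V.

V ≈ 1.99 V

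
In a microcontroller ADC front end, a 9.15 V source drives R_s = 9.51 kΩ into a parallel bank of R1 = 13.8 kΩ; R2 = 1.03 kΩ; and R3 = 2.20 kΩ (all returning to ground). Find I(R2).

Equivalent of the parallel group: R_p = 0.6676 kΩ.
Node voltage V_A = V_CC · R_p/(R_s + R_p) = 9.15 × 0.06560 = 0.6002 V.
I(R2) = V_A / R2 = 0.6002/1.03 = 0.5827 mA.
(Check via current divider: I_total = 0.8990 mA; share G_k/ΣG = 0.6482 → same result.)

I ≈ 0.583 mA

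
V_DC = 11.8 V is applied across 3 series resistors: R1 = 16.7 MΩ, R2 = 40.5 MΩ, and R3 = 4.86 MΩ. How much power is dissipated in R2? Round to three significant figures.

Series current I = V_DC/ΣR = 11.8/62.06 = 0.1901 µA.
P(R2) = I²·R2 = (0.1901)² × 40.5 = 1.464 µW.

P ≈ 1.46 µW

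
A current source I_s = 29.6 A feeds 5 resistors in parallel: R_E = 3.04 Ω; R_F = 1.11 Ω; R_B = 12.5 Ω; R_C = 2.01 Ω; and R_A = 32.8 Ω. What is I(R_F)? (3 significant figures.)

Total conductance ΣG = 1/3.04 + 1/1.11 + 1/12.5 + 1/2.01 + 1/32.8 = 1.838 (units of 1/Ω).
Current divider: I(R_F) = I_s · G_k/ΣG = 29.6 × (0.9009/1.838) = 29.6 × 0.4902 = 14.51 A.

I ≈ 14.5 A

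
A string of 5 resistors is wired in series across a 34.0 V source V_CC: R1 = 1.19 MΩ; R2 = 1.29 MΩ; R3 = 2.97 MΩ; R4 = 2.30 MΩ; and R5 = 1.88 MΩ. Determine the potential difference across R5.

Series total: ΣR = 1.19 + 1.29 + 2.97 + 2.30 + 1.88 = 9.630 MΩ.
By the voltage-divider rule, V = 34.0 × 1.880/9.630 = 6.638 V.

V ≈ 6.64 V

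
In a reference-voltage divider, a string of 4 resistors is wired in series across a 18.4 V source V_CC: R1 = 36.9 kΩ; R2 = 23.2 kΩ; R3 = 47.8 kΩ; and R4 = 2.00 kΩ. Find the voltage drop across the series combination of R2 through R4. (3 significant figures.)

V ≈ 12.2 V

Series total: ΣR = 36.9 + 23.2 + 47.8 + 2.00 = 109.9 kΩ.
R_{R2..R4} = 23.2 + 47.8 + 2.00 = 73.00 kΩ.
By the voltage-divider rule, V = 18.4 × 73.00/109.9 = 12.22 V.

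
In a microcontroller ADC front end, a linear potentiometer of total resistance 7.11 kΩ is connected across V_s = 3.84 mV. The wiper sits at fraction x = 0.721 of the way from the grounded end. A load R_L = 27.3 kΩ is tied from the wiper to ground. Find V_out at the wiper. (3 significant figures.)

V_out ≈ 2.63 mV

The pot divides into 1.984 kΩ above the wiper and 5.126 kΩ below.
R_L loads the lower segment: effective lower R = 4.316 kΩ.
V_out = 3.84 × 4.316/(1.984 + 4.316) = 2.631 mV.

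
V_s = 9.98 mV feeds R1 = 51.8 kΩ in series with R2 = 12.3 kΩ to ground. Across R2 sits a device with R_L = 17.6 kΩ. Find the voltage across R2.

V_out ≈ 1.22 mV

First combine the lower leg with the load: R2 ‖ R_L = 7.240 kΩ.
Voltage divider with the loaded lower leg: V_out = 9.98 × 7.240/(51.8 + 7.240) = 9.98 × 0.1226 = 1.224 mV.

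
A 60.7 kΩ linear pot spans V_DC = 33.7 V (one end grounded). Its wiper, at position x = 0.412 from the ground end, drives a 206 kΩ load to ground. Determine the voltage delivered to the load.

Lower segment x·R_p = 25.01 kΩ; upper segment (1−x)·R_p = 35.69 kΩ.
(x·R_p) ‖ R_L = 22.30 kΩ.
V_out = 33.7 × 22.30/(35.69 + 22.30) = 12.96 V.

V_out ≈ 13.0 V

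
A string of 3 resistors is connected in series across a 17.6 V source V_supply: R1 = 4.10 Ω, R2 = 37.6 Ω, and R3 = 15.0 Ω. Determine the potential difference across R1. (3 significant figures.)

V ≈ 1.27 V

Series total: ΣR = 4.10 + 37.6 + 15.0 = 56.70 Ω.
Voltage divider: V = V_supply · (4.100 / 56.70) = 17.6 × 0.07231 = 1.273 V.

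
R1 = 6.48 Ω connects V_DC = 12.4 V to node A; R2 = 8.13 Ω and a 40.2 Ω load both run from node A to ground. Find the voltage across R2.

The load sits in parallel with R2, giving an effective lower resistance R2' = R2·R_L/(R2+R_L) = 6.762 Ω.
Now apply the divider: V_out = 12.4 × 0.5107 = 6.332 V.

V_out ≈ 6.33 V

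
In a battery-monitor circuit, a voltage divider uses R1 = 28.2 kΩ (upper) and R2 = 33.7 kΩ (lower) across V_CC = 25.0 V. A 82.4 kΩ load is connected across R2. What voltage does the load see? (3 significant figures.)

V_out ≈ 11.5 V

The load sits in parallel with R2, giving an effective lower resistance R2' = R2·R_L/(R2+R_L) = 23.92 kΩ.
Now apply the divider: V_out = 25.0 × 0.4589 = 11.47 V.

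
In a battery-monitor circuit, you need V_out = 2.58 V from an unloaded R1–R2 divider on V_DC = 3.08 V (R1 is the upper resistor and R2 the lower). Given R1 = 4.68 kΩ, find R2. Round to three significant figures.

Required fraction k = V_out/V_DC = 0.8377.
Rearranging, R2 = R1·k/(1−k) = 4.68 × 5.160 = 24.15 kΩ.

R2 ≈ 24.1 kΩ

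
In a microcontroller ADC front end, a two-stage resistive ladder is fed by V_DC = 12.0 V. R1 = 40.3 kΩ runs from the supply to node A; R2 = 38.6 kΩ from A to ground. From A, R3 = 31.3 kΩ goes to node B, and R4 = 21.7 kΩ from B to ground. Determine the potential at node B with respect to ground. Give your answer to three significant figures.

Looking into the second stage from A: R3 + R4 = 53.00 kΩ appears in parallel with R2.
R2 ‖ (R3+R4) = 22.33 kΩ.
V_A = 12.0 × 22.33/(40.3 + 22.33) = 4.279 V.
Then the unloaded second divider: V_B = V_A × R4/(R3+R4) = 4.279 × 0.4094 = 1.752 V.

V_B ≈ 1.75 V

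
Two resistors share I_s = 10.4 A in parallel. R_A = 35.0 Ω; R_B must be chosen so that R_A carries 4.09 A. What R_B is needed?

Two-branch current divider: I_A = I_s · R_B/(R_A + R_B).
4.09/10.4 = R_B/(R_A + R_B) → R_B = R_A · (0.3933)/(1 − 0.3933) = 35.0 × 0.6482 = 22.69 Ω.

R_B ≈ 22.7 Ω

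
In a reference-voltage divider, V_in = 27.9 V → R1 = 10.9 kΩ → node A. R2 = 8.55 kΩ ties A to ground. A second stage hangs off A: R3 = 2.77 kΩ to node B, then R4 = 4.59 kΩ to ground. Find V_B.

Node A sees R2 in parallel with the series input of stage 2, R3 + R4 = 7.360 kΩ.
Effective lower resistance at A: R2 ‖ 7.360 = 3.955 kΩ.
So V_A = 27.9 × 0.2663 = 7.428 V.
V_B = V_A × 0.6236 = 4.633 V.

V_B ≈ 4.63 V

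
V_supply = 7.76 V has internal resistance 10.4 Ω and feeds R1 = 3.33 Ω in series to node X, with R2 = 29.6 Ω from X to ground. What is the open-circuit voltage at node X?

V_th ≈ 5.30 V

R1' = 10.4 + 3.33 = 13.73 Ω (source resistance + R1).
Open-circuit (no load on X): V_th = V_supply · R2/(R1' + R2) = 7.76 × 29.6/(13.73 + 29.6) = 5.301 V.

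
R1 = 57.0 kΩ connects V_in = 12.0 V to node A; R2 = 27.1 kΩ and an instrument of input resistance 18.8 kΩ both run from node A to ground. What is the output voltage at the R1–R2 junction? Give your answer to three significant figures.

V_out ≈ 1.96 V

The load sits in parallel with R2, giving an effective lower resistance R2' = R2·R_L/(R2+R_L) = 11.10 kΩ.
Then V_out = V_in · R2'/(R1 + R2') = 12.0 × 11.10/68.10 = 1.956 V.
(Unloaded it would be 3.87 V; the load pulls it down.)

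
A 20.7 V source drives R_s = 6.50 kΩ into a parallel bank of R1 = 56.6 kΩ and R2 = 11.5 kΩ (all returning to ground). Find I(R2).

I ≈ 1.07 mA

Combine the parallel branches: R_p = (1/56.6 + 1/11.5)⁻¹ = 9.558 kΩ.
V_A by voltage divider: V_A = 20.7 × 9.558/(6.50 + 9.558) = 12.32 V.
I(R2) = V_A / R2 = 12.32/11.5 = 1.071 mA.
(Equivalently: I_total = 1.289 mA, then current-divider fraction G_k/ΣG = 0.8311.)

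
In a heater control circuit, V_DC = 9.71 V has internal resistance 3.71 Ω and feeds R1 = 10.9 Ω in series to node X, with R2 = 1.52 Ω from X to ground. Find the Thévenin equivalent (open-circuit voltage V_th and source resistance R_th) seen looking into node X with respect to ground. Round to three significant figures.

R1' = 3.71 + 10.9 = 14.61 Ω (source resistance + R1).
V_th is the unloaded tap voltage: V_DC · R2/(R1'+R2) = 9.71 × 0.09423 = 0.9150 V.
With V_DC suppressed (replaced by a short), R_th = R1' ‖ R2 = (14.61 × 1.52)/(14.61 + 1.52) = 1.377 Ω.

V_th ≈ 0.915 V, R_th ≈ 1.38 Ω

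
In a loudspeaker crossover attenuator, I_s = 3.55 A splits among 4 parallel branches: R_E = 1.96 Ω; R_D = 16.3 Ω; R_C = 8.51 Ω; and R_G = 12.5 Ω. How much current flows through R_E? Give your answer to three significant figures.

Total conductance ΣG = 1/1.96 + 1/16.3 + 1/8.51 + 1/12.5 = 0.7691 (units of 1/Ω).
By the current-divider rule, I = I_s · G_k/ΣG = 3.55 × 0.6634 = 2.355 A.

I ≈ 2.36 A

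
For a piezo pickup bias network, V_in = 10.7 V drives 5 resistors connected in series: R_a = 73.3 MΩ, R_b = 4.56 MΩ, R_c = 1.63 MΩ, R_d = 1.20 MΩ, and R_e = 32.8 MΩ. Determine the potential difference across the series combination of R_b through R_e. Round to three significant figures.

V ≈ 3.79 V

Series total: ΣR = 73.3 + 4.56 + 1.63 + 1.20 + 32.8 = 113.5 MΩ.
R_{R_b..R_e} = 4.56 + 1.63 + 1.20 + 32.8 = 40.19 MΩ.
V = V_in · R/ΣR = 10.7 × 0.3541 = 3.789 V.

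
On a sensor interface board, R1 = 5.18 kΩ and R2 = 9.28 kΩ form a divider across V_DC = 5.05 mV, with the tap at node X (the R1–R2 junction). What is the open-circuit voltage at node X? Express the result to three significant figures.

V_th ≈ 3.24 mV

With X open, the divider is unloaded: V_th = 5.05 × 9.28/14.46 = 3.241 mV.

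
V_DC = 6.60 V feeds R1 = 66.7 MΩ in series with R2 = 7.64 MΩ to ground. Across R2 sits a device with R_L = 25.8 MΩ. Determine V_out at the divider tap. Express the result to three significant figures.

V_out ≈ 0.536 V

First combine the lower leg with the load: R2 ‖ R_L = 5.894 MΩ.
Then V_out = V_DC · R2'/(R1 + R2') = 6.60 × 5.894/72.59 = 0.5359 V.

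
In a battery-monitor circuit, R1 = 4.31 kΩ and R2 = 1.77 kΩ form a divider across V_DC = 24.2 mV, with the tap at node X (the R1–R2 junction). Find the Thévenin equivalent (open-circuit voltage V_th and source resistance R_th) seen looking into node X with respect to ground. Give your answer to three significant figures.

V_th ≈ 7.05 mV, R_th ≈ 1.25 kΩ

With X open, the divider is unloaded: V_th = 24.2 × 1.77/6.080 = 7.045 mV.
Zeroing V_DC shorts the top of R1 to ground, so R_th = R1 ‖ R2 = 1.255 kΩ.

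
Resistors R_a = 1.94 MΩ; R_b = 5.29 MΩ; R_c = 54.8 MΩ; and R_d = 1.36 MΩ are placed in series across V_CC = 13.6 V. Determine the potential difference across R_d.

ΣR = 1.94 + 5.29 + 54.8 + 1.36 = 63.39 MΩ.
Voltage divider: V = V_CC · (1.360 / 63.39) = 13.6 × 0.02145 = 0.2918 V.

V ≈ 0.292 V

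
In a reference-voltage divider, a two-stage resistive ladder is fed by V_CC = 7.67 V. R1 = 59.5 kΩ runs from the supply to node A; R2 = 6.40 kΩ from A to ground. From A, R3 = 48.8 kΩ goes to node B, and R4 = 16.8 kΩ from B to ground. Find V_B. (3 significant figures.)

V_B ≈ 0.175 V

The second stage (R3 + R4 = 65.60 kΩ) loads node A in parallel with R2.
Effective lower resistance at A: R2 ‖ 65.60 = 5.831 kΩ.
So V_A = 7.67 × 0.08925 = 0.6846 V.
V_B = V_A × 0.2561 = 0.1753 V.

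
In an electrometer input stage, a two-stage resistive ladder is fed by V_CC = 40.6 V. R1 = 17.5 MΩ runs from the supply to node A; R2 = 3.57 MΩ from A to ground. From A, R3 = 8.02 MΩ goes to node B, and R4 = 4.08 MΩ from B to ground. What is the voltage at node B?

V_B ≈ 1.86 V

Node A sees R2 in parallel with the series input of stage 2, R3 + R4 = 12.10 MΩ.
R2 ‖ (R3+R4) = 2.757 MΩ.
First divider: V_A = V_CC · 2.757/(17.5 + 2.757) = 5.525 V.
Then the unloaded second divider: V_B = V_A × R4/(R3+R4) = 5.525 × 0.3372 = 1.863 V.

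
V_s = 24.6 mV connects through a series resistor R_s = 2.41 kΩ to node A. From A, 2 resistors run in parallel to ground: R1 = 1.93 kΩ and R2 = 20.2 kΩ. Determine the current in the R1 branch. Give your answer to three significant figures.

Combine the parallel branches: R_p = (1/1.93 + 1/20.2)⁻¹ = 1.762 kΩ.
Node voltage V_A = V_s · R_p/(R_s + R_p) = 24.6 × 0.4223 = 10.39 mV.
Branch current I = V_A/R1 = 10.39/1.93 = 5.383 µA.

I ≈ 5.38 µA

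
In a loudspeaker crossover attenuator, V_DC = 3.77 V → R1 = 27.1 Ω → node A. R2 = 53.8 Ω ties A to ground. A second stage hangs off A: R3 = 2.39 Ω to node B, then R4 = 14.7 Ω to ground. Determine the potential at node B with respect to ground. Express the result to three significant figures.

The second stage (R3 + R4 = 17.09 Ω) loads node A in parallel with R2.
Effective lower resistance at A: R2 ‖ 17.09 = 12.97 Ω.
First divider: V_A = V_DC · 12.97/(27.1 + 12.97) = 1.220 V.
Stage 2 is unloaded, so V_B = V_A · R4/(R3+R4) = 1.220 × 14.7/17.09 = 1.050 V.

V_B ≈ 1.05 V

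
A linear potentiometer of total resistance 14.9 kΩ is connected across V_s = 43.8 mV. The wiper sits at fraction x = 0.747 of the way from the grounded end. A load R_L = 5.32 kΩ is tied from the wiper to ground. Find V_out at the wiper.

The pot divides into 3.770 kΩ above the wiper and 11.13 kΩ below.
(x·R_p) ‖ R_L = 3.600 kΩ.
V_out = 43.8 × 3.600/(3.770 + 3.600) = 21.39 mV.

V_out ≈ 21.4 mV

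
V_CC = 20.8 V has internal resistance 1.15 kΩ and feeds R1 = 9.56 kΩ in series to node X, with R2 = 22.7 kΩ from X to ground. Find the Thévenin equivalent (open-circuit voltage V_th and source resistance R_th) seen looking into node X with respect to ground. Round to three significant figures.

V_th ≈ 14.1 V, R_th ≈ 7.28 kΩ

R1' = 1.15 + 9.56 = 10.71 kΩ (source resistance + R1).
Open-circuit (no load on X): V_th = V_CC · R2/(R1' + R2) = 20.8 × 22.7/(10.71 + 22.7) = 14.13 V.
Zeroing V_CC shorts the top of R1' to ground, so R_th = R1' ‖ R2 = 7.277 kΩ.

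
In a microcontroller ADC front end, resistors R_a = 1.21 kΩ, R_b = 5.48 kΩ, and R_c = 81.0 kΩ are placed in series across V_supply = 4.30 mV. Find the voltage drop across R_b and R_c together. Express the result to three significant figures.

V ≈ 4.24 mV

Series total: ΣR = 1.21 + 5.48 + 81.0 = 87.69 kΩ.
R_{R_b..R_c} = 5.48 + 81.0 = 86.48 kΩ.
Voltage divider: V = V_supply · (86.48 / 87.69) = 4.30 × 0.9862 = 4.241 mV.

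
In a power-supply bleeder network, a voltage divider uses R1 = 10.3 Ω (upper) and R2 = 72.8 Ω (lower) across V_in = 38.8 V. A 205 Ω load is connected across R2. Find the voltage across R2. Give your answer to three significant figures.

The load sits in parallel with R2, giving an effective lower resistance R2' = R2·R_L/(R2+R_L) = 53.72 Ω.
Then V_out = V_in · R2'/(R1 + R2') = 38.8 × 53.72/64.02 = 32.56 V.

V_out ≈ 32.6 V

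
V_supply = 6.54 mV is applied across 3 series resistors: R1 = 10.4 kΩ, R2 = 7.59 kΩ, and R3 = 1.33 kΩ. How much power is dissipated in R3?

P ≈ 0.152 nW

Series current I = V_supply/ΣR = 6.54/19.32 = 0.3385 µA.
P(R3) = I²·R3 = (0.3385)² × 1.33 = 0.1524 nW.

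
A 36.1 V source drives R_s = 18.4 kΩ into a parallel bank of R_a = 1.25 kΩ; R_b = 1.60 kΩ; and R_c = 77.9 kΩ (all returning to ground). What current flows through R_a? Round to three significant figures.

I ≈ 1.05 mA

Combine the parallel branches: R_p = (1/1.25 + 1/1.60 + 1/77.9)⁻¹ = 0.6955 kΩ.
V_A by voltage divider: V_A = 36.1 × 0.6955/(18.4 + 0.6955) = 1.315 V.
I(R_a) = V_A / R_a = 1.315/1.25 = 1.052 mA.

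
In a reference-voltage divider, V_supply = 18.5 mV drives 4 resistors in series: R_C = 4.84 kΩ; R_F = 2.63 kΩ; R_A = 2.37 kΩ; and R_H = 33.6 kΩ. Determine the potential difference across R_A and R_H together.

Series total: ΣR = 4.84 + 2.63 + 2.37 + 33.6 = 43.44 kΩ.
R_{R_A..R_H} = 2.37 + 33.6 = 35.97 kΩ.
By the voltage-divider rule, V = 18.5 × 35.97/43.44 = 15.32 mV.

V ≈ 15.3 mV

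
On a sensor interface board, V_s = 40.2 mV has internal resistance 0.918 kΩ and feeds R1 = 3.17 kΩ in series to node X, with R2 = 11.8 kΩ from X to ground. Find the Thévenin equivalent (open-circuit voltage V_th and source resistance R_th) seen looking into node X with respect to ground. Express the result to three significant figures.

V_th ≈ 29.9 mV, R_th ≈ 3.04 kΩ

R1' = 0.918 + 3.17 = 4.088 kΩ (source resistance + R1).
V_th is the unloaded tap voltage: V_s · R2/(R1'+R2) = 40.2 × 0.7427 = 29.86 mV.
Zeroing V_s shorts the top of R1' to ground, so R_th = R1' ‖ R2 = 3.036 kΩ.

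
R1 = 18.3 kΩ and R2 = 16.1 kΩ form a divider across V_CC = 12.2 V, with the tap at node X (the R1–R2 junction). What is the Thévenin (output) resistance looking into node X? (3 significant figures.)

Looking into X with the source shorted: R_th = R1·R2/(R1+R2) = 18.30 × 16.1/34.40 = 8.565 kΩ.

R_th ≈ 8.56 kΩ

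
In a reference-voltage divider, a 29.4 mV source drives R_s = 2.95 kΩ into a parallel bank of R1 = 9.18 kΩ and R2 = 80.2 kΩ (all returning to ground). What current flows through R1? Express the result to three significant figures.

I ≈ 2.36 µA

Parallel bank: R_p = 1/(1/9.18 + 1/80.2) = 8.237 kΩ.
V_A by voltage divider: V_A = 29.4 × 8.237/(2.95 + 8.237) = 21.65 mV.
Branch current I = V_A/R1 = 21.65/9.18 = 2.358 µA.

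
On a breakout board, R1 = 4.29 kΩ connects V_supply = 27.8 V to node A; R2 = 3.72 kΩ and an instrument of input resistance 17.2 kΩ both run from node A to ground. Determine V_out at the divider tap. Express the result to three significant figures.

The load sits in parallel with R2, giving an effective lower resistance R2' = R2·R_L/(R2+R_L) = 3.059 kΩ.
Then V_out = V_supply · R2'/(R1 + R2') = 27.8 × 3.059/7.349 = 11.57 V.
(Unloaded it would be 12.9 V; the load pulls it down.)

V_out ≈ 11.6 V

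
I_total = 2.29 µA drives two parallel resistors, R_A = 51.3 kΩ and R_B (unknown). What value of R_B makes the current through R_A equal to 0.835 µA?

In a two-way split, I_A/I_total = R_B/(R_A + R_B).
With f = 0.3646, R_B = R_A · f/(1−f) = 51.3 × 0.5739 = 29.44 kΩ.

R_B ≈ 29.4 kΩ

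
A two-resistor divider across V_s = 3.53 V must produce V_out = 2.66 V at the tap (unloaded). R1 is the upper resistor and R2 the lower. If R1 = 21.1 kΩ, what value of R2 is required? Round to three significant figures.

V_out/V_s = R2/(R1+R2) = 0.7535.
Rearranging, R2 = R1·k/(1−k) = 21.1 × 3.057 = 64.51 kΩ.

R2 ≈ 64.5 kΩ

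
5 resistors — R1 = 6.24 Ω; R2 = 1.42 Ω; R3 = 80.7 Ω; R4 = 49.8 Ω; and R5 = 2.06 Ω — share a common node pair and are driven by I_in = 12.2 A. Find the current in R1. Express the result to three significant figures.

I ≈ 1.41 A

ΣG = 1/6.24 + 1/1.42 + 1/80.7 + 1/49.8 + 1/2.06 = 1.382.
R1 takes the fraction G_k/ΣG = 0.1603/1.382 = 0.1159, so I = 12.2 × 0.1159 = 1.414 A.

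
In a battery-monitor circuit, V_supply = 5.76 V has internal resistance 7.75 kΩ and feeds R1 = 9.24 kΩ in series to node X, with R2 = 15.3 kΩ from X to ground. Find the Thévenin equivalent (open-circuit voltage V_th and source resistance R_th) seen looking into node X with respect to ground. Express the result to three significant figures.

R1' = 7.75 + 9.24 = 16.99 kΩ (source resistance + R1).
With X open, the divider is unloaded: V_th = 5.76 × 15.3/32.29 = 2.729 V.
With V_supply suppressed (replaced by a short), R_th = R1' ‖ R2 = (16.99 × 15.3)/(16.99 + 15.3) = 8.050 kΩ.

V_th ≈ 2.73 V, R_th ≈ 8.05 kΩ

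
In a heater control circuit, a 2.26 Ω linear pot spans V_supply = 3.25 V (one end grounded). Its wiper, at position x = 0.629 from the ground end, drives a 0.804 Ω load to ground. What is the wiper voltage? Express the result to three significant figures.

V_out ≈ 1.23 V

The pot divides into 0.8385 Ω above the wiper and 1.422 Ω below.
R_L loads the lower segment: effective lower R = 0.5135 Ω.
V_out = 3.25 × 0.5135/(0.8385 + 0.5135) = 1.234 V.
(Unloaded: V_out = x·V_supply = 2.04 V.)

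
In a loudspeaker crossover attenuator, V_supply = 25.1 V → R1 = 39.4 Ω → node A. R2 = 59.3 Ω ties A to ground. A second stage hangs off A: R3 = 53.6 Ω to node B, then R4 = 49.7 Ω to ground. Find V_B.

V_B ≈ 5.90 V

Node A sees R2 in parallel with the series input of stage 2, R3 + R4 = 103.3 Ω.
R2 ‖ (R3+R4) = 37.67 Ω.
So V_A = 25.1 × 0.4888 = 12.27 V.
V_B = V_A × 0.4811 = 5.903 V.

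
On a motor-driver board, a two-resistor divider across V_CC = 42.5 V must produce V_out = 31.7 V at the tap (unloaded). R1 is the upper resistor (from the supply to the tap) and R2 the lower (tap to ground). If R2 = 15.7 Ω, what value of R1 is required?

R1 ≈ 5.35 Ω

Required fraction k = V_out/V_CC = 0.7459.
Rearranging, R1 = R2·(1−k)/k = 15.7 × 0.3407 = 5.349 Ω.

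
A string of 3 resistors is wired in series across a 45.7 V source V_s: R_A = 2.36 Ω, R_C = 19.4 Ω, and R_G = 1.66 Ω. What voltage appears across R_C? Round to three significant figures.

ΣR = 2.36 + 19.4 + 1.66 = 23.42 Ω.
Voltage divider: V = V_s · (19.40 / 23.42) = 45.7 × 0.8284 = 37.86 V.

V ≈ 37.9 V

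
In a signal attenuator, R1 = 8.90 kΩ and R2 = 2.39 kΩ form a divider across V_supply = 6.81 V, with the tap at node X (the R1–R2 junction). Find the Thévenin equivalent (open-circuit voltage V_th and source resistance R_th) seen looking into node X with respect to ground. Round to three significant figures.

V_th ≈ 1.44 V, R_th ≈ 1.88 kΩ

Open-circuit (no load on X): V_th = V_supply · R2/(R1 + R2) = 6.81 × 2.39/(8.900 + 2.39) = 1.442 V.
With V_supply suppressed (replaced by a short), R_th = R1 ‖ R2 = (8.900 × 2.39)/(8.900 + 2.39) = 1.884 kΩ.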